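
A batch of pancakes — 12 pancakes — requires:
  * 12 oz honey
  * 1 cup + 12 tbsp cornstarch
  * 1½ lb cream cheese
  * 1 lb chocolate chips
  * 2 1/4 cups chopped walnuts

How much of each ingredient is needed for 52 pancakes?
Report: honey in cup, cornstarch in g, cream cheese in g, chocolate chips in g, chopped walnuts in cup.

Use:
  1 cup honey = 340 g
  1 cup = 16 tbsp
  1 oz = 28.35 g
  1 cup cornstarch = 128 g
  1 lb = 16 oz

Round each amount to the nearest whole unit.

honey: 4 cup; cornstarch: 971 g; cream cheese: 2948 g; chocolate chips: 1966 g; chopped walnuts: 10 cup

Scaling factor: 52/12 = 13/3.
honey: 12 oz × 13/3 × 28.35 g/oz ÷ 340 g/cup ≈ 4 cup
cornstarch: (1 cup + 12 tbsp = 1.75 cup) × 13/3 × 128 g/cup ≈ 971 g
cream cheese: 1.5 lb × 13/3 × 16 oz/lb × 28.35 g/oz ≈ 2948 g
chocolate chips: 1 lb × 13/3 × 16 oz/lb × 28.35 g/oz ≈ 1966 g
chopped walnuts: 2.25 cup × 13/3 ≈ 10 cup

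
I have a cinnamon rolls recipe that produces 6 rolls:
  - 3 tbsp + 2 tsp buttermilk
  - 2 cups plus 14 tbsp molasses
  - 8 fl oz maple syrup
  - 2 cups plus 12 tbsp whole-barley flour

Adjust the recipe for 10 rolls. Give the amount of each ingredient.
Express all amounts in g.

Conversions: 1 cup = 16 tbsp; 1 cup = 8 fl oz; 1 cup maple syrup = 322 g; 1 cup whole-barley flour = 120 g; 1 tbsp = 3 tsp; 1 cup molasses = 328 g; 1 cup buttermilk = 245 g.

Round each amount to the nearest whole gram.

buttermilk: 94 g; molasses: 1572 g; maple syrup: 537 g; whole-barley flour: 550 g

Scaling factor: 10/6 = 5/3.
buttermilk: (3 tbsp + 2 tsp = 11/3 tbsp) × 5/3 ÷ 16 tbsp/cup × 245 g/cup ≈ 94 g
molasses: (2 cup + 14 tbsp = 2.875 cup) × 5/3 × 328 g/cup ≈ 1572 g
maple syrup: 8 fl oz × 5/3 ÷ 8 fl oz/cup × 322 g/cup ≈ 537 g
whole-barley flour: (2 cup + 12 tbsp = 2.75 cup) × 5/3 × 120 g/cup = 550 g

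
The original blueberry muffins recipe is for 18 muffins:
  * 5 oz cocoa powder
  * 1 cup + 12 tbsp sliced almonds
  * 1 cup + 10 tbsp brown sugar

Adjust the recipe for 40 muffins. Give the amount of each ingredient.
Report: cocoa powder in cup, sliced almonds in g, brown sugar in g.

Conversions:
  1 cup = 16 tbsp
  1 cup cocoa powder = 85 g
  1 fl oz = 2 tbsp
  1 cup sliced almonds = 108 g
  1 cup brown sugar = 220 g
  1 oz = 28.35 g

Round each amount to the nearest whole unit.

cocoa powder: 4 cup; sliced almonds: 420 g; brown sugar: 794 g

Scaling factor: 40/18 = 20/9.
cocoa powder: 5 oz × 20/9 × 28.35 g/oz ÷ 85 g/cup ≈ 4 cup
sliced almonds: (1 cup + 12 tbsp = 1.75 cup) × 20/9 × 108 g/cup = 420 g
brown sugar: (1 cup + 10 tbsp = 1.625 cup) × 20/9 × 220 g/cup ≈ 794 g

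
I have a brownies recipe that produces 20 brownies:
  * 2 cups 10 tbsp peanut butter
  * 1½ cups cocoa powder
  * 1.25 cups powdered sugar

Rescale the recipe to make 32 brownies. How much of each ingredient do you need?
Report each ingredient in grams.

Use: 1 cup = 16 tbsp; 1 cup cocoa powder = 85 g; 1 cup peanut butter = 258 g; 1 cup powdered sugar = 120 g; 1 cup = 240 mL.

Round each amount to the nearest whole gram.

peanut butter: 1084 g; cocoa powder: 204 g; powdered sugar: 240 g

Scaling factor: 32/20 = 8/5 = 1.6.
peanut butter: (2 cup + 10 tbsp = 2.625 cup) × 8/5 × 258 g/cup ≈ 1084 g
cocoa powder: 1.5 cup × 8/5 × 85 g/cup = 204 g
powdered sugar: 1.25 cup × 8/5 × 120 g/cup = 240 g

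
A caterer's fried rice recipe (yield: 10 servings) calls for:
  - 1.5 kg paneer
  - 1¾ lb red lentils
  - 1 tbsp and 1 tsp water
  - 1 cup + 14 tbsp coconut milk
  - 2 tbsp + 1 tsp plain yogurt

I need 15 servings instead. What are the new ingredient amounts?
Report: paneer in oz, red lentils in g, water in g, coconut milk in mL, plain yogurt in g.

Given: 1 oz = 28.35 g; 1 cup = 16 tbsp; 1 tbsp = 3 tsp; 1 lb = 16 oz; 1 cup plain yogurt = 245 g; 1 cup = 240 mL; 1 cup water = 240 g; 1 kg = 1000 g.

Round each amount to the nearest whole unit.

paneer: 79 oz; red lentils: 1191 g; water: 30 g; coconut milk: 675 mL; plain yogurt: 54 g

Scaling factor: 15/10 = 3/2 = 1.5.
paneer: 1.5 kg × 3/2 × 1000 g/kg ÷ 28.35 g/oz ≈ 79 oz
red lentils: 1.75 lb × 3/2 × 16 oz/lb × 28.35 g/oz ≈ 1191 g
water: (1 tbsp + 1 tsp = 4/3 tbsp) × 3/2 ÷ 16 tbsp/cup × 240 g/cup = 30 g
coconut milk: (1 cup + 14 tbsp = 1.875 cup) × 3/2 × 240 mL/cup = 675 mL
plain yogurt: (2 tbsp + 1 tsp = 7/3 tbsp) × 3/2 ÷ 16 tbsp/cup × 245 g/cup ≈ 54 g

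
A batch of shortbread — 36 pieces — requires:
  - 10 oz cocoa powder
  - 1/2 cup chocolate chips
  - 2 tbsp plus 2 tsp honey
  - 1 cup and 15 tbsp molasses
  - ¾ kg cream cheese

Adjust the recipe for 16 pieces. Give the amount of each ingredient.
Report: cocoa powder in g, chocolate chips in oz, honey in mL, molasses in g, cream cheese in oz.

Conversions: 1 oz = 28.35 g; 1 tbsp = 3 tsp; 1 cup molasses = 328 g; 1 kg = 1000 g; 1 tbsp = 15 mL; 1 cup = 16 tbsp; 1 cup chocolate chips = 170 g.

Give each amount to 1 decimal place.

cocoa powder: 126.0 g; chocolate chips: 1.3 oz; honey: 17.8 mL; molasses: 282.4 g; cream cheese: 11.8 oz

Scaling factor: 16/36 = 4/9.
cocoa powder: 10 oz × 4/9 × 28.35 g/oz = 126.0 g
chocolate chips: 0.5 cup × 4/9 × 170 g/cup ÷ 28.35 g/oz ≈ 1.3 oz
honey: (2 tbsp + 2 tsp = 8/3 tbsp) × 4/9 × 15 mL/tbsp ≈ 17.8 mL
molasses: (1 cup + 15 tbsp = 1.9375 cup) × 4/9 × 328 g/cup ≈ 282.4 g
cream cheese: 0.75 kg × 4/9 × 1000 g/kg ÷ 28.35 g/oz ≈ 11.8 oz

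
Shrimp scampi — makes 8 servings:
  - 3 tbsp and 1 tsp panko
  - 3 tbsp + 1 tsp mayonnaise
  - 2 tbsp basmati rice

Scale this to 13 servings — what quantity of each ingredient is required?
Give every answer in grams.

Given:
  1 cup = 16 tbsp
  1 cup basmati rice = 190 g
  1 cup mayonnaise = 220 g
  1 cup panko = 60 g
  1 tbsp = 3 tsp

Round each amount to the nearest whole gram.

panko: 20 g; mayonnaise: 74 g; basmati rice: 39 g

Scaling factor: 13/8 = 1.625.
panko: (3 tbsp + 1 tsp = 10/3 tbsp) × 13/8 ÷ 16 tbsp/cup × 60 g/cup ≈ 20 g
mayonnaise: (3 tbsp + 1 tsp = 10/3 tbsp) × 13/8 ÷ 16 tbsp/cup × 220 g/cup ≈ 74 g
basmati rice: 2 tbsp × 13/8 ÷ 16 tbsp/cup × 190 g/cup ≈ 39 g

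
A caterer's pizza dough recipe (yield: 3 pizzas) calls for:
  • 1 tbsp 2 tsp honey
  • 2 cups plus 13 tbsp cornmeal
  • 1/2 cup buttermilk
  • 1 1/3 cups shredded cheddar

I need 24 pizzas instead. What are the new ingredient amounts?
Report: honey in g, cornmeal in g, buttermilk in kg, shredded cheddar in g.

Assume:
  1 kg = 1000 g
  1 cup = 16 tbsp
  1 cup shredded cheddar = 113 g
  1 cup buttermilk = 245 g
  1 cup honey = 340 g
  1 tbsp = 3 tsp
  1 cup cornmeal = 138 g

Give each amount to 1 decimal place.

Scaling factor: 24/3 = 8.
honey: (1 tbsp + 2 tsp = 5/3 tbsp) × 8 ÷ 16 tbsp/cup × 340 g/cup ≈ 283.3 g
cornmeal: (2 cup + 13 tbsp = 2.8125 cup) × 8 × 138 g/cup = 3105.0 g
buttermilk: 0.5 cup × 8 × 245 g/cup ÷ 1000 g/kg ≈ 1.0 kg
shredded cheddar: 4/3 cup × 8 × 113 g/cup ≈ 1205.3 g

honey: 283.3 g; cornmeal: 3105.0 g; buttermilk: 1.0 kg; shredded cheddar: 1205.3 g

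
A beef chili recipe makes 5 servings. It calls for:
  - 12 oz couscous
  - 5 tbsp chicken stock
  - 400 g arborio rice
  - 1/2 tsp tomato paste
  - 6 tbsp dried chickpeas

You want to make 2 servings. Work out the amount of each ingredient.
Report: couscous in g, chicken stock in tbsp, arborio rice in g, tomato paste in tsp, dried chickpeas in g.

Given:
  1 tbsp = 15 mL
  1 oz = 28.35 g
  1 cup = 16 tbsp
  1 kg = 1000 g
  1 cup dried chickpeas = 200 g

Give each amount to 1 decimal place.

Scaling factor: 2/5 = 0.4.
couscous: 12 oz × 2/5 × 28.35 g/oz ≈ 136.1 g
chicken stock: 5 tbsp × 2/5 = 2.0 tbsp
arborio rice: 400 g × 2/5 = 160.0 g
tomato paste: 0.5 tsp × 2/5 = 0.2 tsp
dried chickpeas: 6 tbsp × 2/5 ÷ 16 tbsp/cup × 200 g/cup = 30.0 g

couscous: 136.1 g; chicken stock: 2.0 tbsp; arborio rice: 160.0 g; tomato paste: 0.2 tsp; dried chickpeas: 30.0 g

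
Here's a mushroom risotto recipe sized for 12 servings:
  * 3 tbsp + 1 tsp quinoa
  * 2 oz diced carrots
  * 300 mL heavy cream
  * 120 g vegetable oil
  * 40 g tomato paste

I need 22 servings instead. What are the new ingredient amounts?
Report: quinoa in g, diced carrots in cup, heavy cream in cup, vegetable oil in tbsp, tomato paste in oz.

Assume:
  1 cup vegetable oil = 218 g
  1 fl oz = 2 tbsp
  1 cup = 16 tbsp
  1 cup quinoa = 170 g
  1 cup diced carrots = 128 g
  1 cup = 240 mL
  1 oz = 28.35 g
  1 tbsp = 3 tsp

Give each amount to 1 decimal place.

quinoa: 64.9 g; diced carrots: 0.8 cup; heavy cream: 2.3 cup; vegetable oil: 16.1 tbsp; tomato paste: 2.6 oz

Scaling factor: 22/12 = 11/6.
quinoa: (3 tbsp + 1 tsp = 10/3 tbsp) × 11/6 ÷ 16 tbsp/cup × 170 g/cup ≈ 64.9 g
diced carrots: 2 oz × 11/6 × 28.35 g/oz ÷ 128 g/cup ≈ 0.8 cup
heavy cream: 300 mL × 11/6 ÷ 240 mL/cup ≈ 2.3 cup
vegetable oil: 120 g × 11/6 ÷ 218 g/cup × 16 tbsp/cup ≈ 16.1 tbsp
tomato paste: 40 g × 11/6 ÷ 28.35 g/oz ≈ 2.6 oz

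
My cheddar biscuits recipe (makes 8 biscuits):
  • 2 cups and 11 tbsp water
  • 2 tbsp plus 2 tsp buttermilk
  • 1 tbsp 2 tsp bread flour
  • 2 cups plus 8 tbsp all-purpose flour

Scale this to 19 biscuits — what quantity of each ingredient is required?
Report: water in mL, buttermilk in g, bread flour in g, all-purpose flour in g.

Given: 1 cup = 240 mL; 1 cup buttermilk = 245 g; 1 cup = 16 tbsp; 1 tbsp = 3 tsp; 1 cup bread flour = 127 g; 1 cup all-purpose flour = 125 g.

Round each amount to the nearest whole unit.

water: 1532 mL; buttermilk: 97 g; bread flour: 31 g; all-purpose flour: 742 g

Scaling factor: 19/8 = 2.375.
water: (2 cup + 11 tbsp = 2.6875 cup) × 19/8 × 240 mL/cup ≈ 1532 mL
buttermilk: (2 tbsp + 2 tsp = 8/3 tbsp) × 19/8 ÷ 16 tbsp/cup × 245 g/cup ≈ 97 g
bread flour: (1 tbsp + 2 tsp = 5/3 tbsp) × 19/8 ÷ 16 tbsp/cup × 127 g/cup ≈ 31 g
all-purpose flour: (2 cup + 8 tbsp = 2.5 cup) × 19/8 × 125 g/cup ≈ 742 g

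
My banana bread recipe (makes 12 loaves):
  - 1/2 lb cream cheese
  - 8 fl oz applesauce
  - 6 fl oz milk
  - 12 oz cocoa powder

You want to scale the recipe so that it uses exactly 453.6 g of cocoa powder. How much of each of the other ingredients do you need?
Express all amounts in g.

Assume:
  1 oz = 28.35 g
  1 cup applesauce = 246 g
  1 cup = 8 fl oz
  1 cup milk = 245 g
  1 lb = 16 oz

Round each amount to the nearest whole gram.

The original recipe has 340.2 g of cocoa powder, so the scaling factor is 453.6 ÷ 340.2 = 4/3.
cream cheese: 0.5 lb × 4/3 × 16 oz/lb × 28.35 g/oz ≈ 302 g
applesauce: 8 fl oz × 4/3 ÷ 8 fl oz/cup × 246 g/cup = 328 g
milk: 6 fl oz × 4/3 ÷ 8 fl oz/cup × 245 g/cup = 245 g

cream cheese: 302 g; applesauce: 328 g; milk: 245 g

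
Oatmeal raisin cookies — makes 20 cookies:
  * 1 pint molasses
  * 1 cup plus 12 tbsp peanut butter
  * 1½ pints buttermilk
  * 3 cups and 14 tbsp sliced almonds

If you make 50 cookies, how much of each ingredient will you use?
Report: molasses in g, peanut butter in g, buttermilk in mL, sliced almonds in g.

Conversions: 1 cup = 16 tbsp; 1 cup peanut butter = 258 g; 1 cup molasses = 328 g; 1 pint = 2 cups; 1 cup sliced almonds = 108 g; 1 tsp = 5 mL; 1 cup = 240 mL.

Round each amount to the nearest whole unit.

molasses: 1640 g; peanut butter: 1129 g; buttermilk: 1800 mL; sliced almonds: 1046 g

Scaling factor: 50/20 = 5/2 = 2.5.
molasses: 1 pint × 5/2 × 2 cup/pint × 328 g/cup = 1640 g
peanut butter: (1 cup + 12 tbsp = 1.75 cup) × 5/2 × 258 g/cup ≈ 1129 g
buttermilk: 1.5 pint × 5/2 × 2 cup/pint × 240 mL/cup = 1800 mL
sliced almonds: (3 cup + 14 tbsp = 3.875 cup) × 5/2 × 108 g/cup ≈ 1046 g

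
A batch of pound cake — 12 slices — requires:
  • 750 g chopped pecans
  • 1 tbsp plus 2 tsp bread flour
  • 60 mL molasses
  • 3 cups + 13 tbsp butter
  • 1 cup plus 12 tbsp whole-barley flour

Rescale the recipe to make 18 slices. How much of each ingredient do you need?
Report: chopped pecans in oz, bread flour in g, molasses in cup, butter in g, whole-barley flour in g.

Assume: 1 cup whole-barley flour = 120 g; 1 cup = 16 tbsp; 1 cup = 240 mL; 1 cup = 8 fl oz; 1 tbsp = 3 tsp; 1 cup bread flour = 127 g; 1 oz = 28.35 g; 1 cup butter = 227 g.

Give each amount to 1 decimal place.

chopped pecans: 39.7 oz; bread flour: 19.8 g; molasses: 0.4 cup; butter: 1298.2 g; whole-barley flour: 315.0 g

Scaling factor: 18/12 = 3/2 = 1.5.
chopped pecans: 750 g × 3/2 ÷ 28.35 g/oz ≈ 39.7 oz
bread flour: (1 tbsp + 2 tsp = 5/3 tbsp) × 3/2 ÷ 16 tbsp/cup × 127 g/cup ≈ 19.8 g
molasses: 60 mL × 3/2 ÷ 240 mL/cup ≈ 0.4 cup
butter: (3 cup + 13 tbsp = 3.8125 cup) × 3/2 × 227 g/cup ≈ 1298.2 g
whole-barley flour: (1 cup + 12 tbsp = 1.75 cup) × 3/2 × 120 g/cup = 315.0 g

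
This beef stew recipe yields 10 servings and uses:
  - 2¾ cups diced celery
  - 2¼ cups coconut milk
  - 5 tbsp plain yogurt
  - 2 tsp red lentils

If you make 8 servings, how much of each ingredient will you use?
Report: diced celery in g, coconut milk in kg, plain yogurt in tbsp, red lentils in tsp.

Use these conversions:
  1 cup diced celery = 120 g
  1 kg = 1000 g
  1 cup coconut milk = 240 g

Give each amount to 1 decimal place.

diced celery: 264.0 g; coconut milk: 0.4 kg; plain yogurt: 4.0 tbsp; red lentils: 1.6 tsp

Scaling factor: 8/10 = 4/5 = 0.8.
diced celery: 2.75 cup × 4/5 × 120 g/cup = 264.0 g
coconut milk: 2.25 cup × 4/5 × 240 g/cup ÷ 1000 g/kg ≈ 0.4 kg
plain yogurt: 5 tbsp × 4/5 = 4.0 tbsp
red lentils: 2 tsp × 4/5 = 1.6 tsp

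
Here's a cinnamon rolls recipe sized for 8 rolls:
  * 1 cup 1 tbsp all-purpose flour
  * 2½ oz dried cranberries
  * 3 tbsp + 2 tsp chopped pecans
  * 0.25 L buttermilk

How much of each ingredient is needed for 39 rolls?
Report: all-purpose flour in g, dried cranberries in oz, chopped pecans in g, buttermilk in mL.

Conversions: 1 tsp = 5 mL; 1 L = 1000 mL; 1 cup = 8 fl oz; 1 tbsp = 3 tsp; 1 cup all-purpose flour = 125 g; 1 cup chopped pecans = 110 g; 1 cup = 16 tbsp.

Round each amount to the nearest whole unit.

all-purpose flour: 647 g; dried cranberries: 12 oz; chopped pecans: 123 g; buttermilk: 1219 mL

Scaling factor: 39/8 = 4.875.
all-purpose flour: (1 cup + 1 tbsp = 1.0625 cup) × 39/8 × 125 g/cup ≈ 647 g
dried cranberries: 2.5 oz × 39/8 ≈ 12 oz
chopped pecans: (3 tbsp + 2 tsp = 11/3 tbsp) × 39/8 ÷ 16 tbsp/cup × 110 g/cup ≈ 123 g
buttermilk: 0.25 L × 39/8 × 1000 mL/L ≈ 1219 mL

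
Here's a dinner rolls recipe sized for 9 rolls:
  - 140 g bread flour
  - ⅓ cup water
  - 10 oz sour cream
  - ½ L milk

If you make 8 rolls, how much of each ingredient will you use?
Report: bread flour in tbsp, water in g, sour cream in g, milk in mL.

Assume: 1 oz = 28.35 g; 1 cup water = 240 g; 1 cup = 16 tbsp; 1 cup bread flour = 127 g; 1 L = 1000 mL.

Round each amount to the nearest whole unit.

Scaling factor: 8/9.
bread flour: 140 g × 8/9 ÷ 127 g/cup × 16 tbsp/cup ≈ 16 tbsp
water: 1/3 cup × 8/9 × 240 g/cup ≈ 71 g
sour cream: 10 oz × 8/9 × 28.35 g/oz = 252 g
milk: 0.5 L × 8/9 × 1000 mL/L ≈ 444 mL

bread flour: 16 tbsp; water: 71 g; sour cream: 252 g; milk: 444 mL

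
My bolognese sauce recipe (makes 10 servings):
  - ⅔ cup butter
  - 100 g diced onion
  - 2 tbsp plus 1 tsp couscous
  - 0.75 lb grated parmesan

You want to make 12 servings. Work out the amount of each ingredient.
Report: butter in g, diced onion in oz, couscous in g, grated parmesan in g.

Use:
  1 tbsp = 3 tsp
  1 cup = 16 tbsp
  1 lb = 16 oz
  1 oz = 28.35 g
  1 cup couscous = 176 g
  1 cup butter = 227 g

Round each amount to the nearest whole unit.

Scaling factor: 12/10 = 6/5 = 1.2.
butter: 2/3 cup × 6/5 × 227 g/cup ≈ 182 g
diced onion: 100 g × 6/5 ÷ 28.35 g/oz ≈ 4 oz
couscous: (2 tbsp + 1 tsp = 7/3 tbsp) × 6/5 ÷ 16 tbsp/cup × 176 g/cup ≈ 31 g
grated parmesan: 0.75 lb × 6/5 × 16 oz/lb × 28.35 g/oz ≈ 408 g

butter: 182 g; diced onion: 4 oz; couscous: 31 g; grated parmesan: 408 g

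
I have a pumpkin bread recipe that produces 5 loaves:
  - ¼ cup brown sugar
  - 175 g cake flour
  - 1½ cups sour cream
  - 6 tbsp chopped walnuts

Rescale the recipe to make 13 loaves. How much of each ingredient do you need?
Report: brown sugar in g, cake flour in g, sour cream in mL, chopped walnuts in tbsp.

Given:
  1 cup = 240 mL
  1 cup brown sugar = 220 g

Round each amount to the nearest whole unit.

Scaling factor: 13/5 = 2.6.
brown sugar: 0.25 cup × 13/5 × 220 g/cup = 143 g
cake flour: 175 g × 13/5 = 455 g
sour cream: 1.5 cup × 13/5 × 240 mL/cup = 936 mL
chopped walnuts: 6 tbsp × 13/5 ≈ 16 tbsp

brown sugar: 143 g; cake flour: 455 g; sour cream: 936 mL; chopped walnuts: 16 tbsp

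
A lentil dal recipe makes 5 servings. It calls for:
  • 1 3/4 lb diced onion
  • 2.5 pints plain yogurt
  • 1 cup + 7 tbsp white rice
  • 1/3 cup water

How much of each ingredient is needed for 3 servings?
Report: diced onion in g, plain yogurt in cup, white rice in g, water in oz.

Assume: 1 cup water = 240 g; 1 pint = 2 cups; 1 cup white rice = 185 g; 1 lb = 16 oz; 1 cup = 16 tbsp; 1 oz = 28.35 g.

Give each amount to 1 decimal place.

diced onion: 476.3 g; plain yogurt: 3.0 cup; white rice: 159.6 g; water: 1.7 oz

Scaling factor: 3/5 = 0.6.
diced onion: 1.75 lb × 3/5 × 16 oz/lb × 28.35 g/oz ≈ 476.3 g
plain yogurt: 2.5 pint × 3/5 × 2 cup/pint = 3.0 cup
white rice: (1 cup + 7 tbsp = 1.4375 cup) × 3/5 × 185 g/cup ≈ 159.6 g
water: 1/3 cup × 3/5 × 240 g/cup ÷ 28.35 g/oz ≈ 1.7 oz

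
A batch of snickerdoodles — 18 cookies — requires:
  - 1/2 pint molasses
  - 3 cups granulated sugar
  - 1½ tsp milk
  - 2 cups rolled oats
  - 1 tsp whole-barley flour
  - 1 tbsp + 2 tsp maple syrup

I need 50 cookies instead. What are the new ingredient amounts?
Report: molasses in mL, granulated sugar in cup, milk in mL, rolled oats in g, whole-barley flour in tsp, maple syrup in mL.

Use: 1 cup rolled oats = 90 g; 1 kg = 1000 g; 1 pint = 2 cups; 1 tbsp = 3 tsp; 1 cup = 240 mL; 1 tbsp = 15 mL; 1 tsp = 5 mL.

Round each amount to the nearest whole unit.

Scaling factor: 50/18 = 25/9.
molasses: 0.5 pint × 25/9 × 2 cup/pint × 240 mL/cup ≈ 667 mL
granulated sugar: 3 cup × 25/9 ≈ 8 cup
milk: 1.5 tsp × 25/9 × 5 mL/tsp ≈ 21 mL
rolled oats: 2 cup × 25/9 × 90 g/cup = 500 g
whole-barley flour: 1 tsp × 25/9 ≈ 3 tsp
maple syrup: (1 tbsp + 2 tsp = 5/3 tbsp) × 25/9 × 15 mL/tbsp ≈ 69 mL

molasses: 667 mL; granulated sugar: 8 cup; milk: 21 mL; rolled oats: 500 g; whole-barley flour: 3 tsp; maple syrup: 69 mL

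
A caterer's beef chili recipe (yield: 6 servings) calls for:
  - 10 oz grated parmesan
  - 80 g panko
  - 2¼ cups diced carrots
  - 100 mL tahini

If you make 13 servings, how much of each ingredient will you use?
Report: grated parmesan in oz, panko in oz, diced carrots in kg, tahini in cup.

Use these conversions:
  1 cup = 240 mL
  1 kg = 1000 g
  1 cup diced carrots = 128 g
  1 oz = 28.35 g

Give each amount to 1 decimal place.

grated parmesan: 21.7 oz; panko: 6.1 oz; diced carrots: 0.6 kg; tahini: 0.9 cup

Scaling factor: 13/6.
grated parmesan: 10 oz × 13/6 ≈ 21.7 oz
panko: 80 g × 13/6 ÷ 28.35 g/oz ≈ 6.1 oz
diced carrots: 2.25 cup × 13/6 × 128 g/cup ÷ 1000 g/kg ≈ 0.6 kg
tahini: 100 mL × 13/6 ÷ 240 mL/cup ≈ 0.9 cup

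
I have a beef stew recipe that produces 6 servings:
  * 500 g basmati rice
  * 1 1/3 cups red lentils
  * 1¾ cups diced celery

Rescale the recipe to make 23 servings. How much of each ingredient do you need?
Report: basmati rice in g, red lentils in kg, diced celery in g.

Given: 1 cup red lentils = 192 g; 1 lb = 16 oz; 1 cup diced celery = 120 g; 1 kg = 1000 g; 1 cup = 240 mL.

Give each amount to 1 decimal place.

Scaling factor: 23/6.
basmati rice: 500 g × 23/6 ≈ 1916.7 g
red lentils: 4/3 cup × 23/6 × 192 g/cup ÷ 1000 g/kg ≈ 1.0 kg
diced celery: 1.75 cup × 23/6 × 120 g/cup = 805.0 g

basmati rice: 1916.7 g; red lentils: 1.0 kg; diced celery: 805.0 g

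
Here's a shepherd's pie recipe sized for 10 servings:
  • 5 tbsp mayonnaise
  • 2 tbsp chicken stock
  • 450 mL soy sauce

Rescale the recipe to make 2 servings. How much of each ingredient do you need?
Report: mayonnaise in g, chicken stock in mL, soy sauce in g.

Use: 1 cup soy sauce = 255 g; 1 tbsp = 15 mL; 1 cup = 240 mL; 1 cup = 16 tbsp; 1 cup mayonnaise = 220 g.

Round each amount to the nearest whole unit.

mayonnaise: 14 g; chicken stock: 6 mL; soy sauce: 96 g

Scaling factor: 2/10 = 1/5 = 0.2.
mayonnaise: 5 tbsp × 1/5 ÷ 16 tbsp/cup × 220 g/cup ≈ 14 g
chicken stock: 2 tbsp × 1/5 × 15 mL/tbsp = 6 mL
soy sauce: 450 mL × 1/5 ÷ 240 mL/cup × 255 g/cup ≈ 96 g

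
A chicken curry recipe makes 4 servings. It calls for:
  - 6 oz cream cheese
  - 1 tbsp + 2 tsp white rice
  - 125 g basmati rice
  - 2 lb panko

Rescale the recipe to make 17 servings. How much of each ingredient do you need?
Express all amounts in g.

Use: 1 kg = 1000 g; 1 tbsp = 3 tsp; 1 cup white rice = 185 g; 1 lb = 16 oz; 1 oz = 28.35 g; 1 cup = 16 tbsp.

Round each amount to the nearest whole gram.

cream cheese: 723 g; white rice: 82 g; basmati rice: 531 g; panko: 3856 g

Scaling factor: 17/4 = 4.25.
cream cheese: 6 oz × 17/4 × 28.35 g/oz ≈ 723 g
white rice: (1 tbsp + 2 tsp = 5/3 tbsp) × 17/4 ÷ 16 tbsp/cup × 185 g/cup ≈ 82 g
basmati rice: 125 g × 17/4 ≈ 531 g
panko: 2 lb × 17/4 × 16 oz/lb × 28.35 g/oz ≈ 3856 g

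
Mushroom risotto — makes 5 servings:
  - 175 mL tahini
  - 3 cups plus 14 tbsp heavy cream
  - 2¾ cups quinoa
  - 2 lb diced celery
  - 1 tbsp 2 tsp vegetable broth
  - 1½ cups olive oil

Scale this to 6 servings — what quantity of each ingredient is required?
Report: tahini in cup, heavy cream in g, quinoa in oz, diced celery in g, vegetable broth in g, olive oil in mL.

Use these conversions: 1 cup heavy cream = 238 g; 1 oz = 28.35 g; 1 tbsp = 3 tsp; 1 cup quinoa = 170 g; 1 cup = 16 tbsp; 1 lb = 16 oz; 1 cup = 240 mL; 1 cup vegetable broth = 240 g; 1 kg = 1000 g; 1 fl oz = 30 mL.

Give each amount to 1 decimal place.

tahini: 0.9 cup; heavy cream: 1106.7 g; quinoa: 19.8 oz; diced celery: 1088.6 g; vegetable broth: 30.0 g; olive oil: 432.0 mL

Scaling factor: 6/5 = 1.2.
tahini: 175 mL × 6/5 ÷ 240 mL/cup ≈ 0.9 cup
heavy cream: (3 cup + 14 tbsp = 3.875 cup) × 6/5 × 238 g/cup = 1106.7 g
quinoa: 2.75 cup × 6/5 × 170 g/cup ÷ 28.35 g/oz ≈ 19.8 oz
diced celery: 2 lb × 6/5 × 16 oz/lb × 28.35 g/oz ≈ 1088.6 g
vegetable broth: (1 tbsp + 2 tsp = 5/3 tbsp) × 6/5 ÷ 16 tbsp/cup × 240 g/cup = 30.0 g
olive oil: 1.5 cup × 6/5 × 240 mL/cup = 432.0 mL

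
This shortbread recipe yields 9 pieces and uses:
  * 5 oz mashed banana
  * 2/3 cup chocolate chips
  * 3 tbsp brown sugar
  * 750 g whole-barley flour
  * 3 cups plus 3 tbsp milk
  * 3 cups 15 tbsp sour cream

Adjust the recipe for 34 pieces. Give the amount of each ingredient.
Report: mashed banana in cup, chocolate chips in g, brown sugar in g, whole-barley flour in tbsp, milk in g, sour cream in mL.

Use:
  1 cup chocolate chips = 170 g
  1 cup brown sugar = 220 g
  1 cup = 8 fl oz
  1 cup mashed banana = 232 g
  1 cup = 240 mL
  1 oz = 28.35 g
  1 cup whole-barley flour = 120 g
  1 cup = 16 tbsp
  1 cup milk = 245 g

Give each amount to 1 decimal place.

mashed banana: 2.3 cup; chocolate chips: 428.1 g; brown sugar: 155.8 g; whole-barley flour: 377.8 tbsp; milk: 2950.2 g; sour cream: 3570.0 mL

Scaling factor: 34/9.
mashed banana: 5 oz × 34/9 × 28.35 g/oz ÷ 232 g/cup ≈ 2.3 cup
chocolate chips: 2/3 cup × 34/9 × 170 g/cup ≈ 428.1 g
brown sugar: 3 tbsp × 34/9 ÷ 16 tbsp/cup × 220 g/cup ≈ 155.8 g
whole-barley flour: 750 g × 34/9 ÷ 120 g/cup × 16 tbsp/cup ≈ 377.8 tbsp
milk: (3 cup + 3 tbsp = 3.1875 cup) × 34/9 × 245 g/cup ≈ 2950.2 g
sour cream: (3 cup + 15 tbsp = 3.9375 cup) × 34/9 × 240 mL/cup = 3570.0 mL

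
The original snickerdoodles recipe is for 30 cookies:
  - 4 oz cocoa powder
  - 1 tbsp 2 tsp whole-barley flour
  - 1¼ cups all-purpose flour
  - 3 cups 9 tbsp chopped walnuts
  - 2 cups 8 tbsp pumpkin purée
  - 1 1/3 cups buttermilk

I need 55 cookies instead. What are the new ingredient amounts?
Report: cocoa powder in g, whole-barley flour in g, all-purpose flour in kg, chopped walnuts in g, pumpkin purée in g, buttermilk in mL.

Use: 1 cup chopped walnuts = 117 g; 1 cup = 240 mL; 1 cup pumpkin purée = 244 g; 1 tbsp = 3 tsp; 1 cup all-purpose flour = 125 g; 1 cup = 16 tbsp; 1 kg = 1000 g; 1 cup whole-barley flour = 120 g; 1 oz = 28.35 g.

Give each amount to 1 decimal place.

Scaling factor: 55/30 = 11/6.
cocoa powder: 4 oz × 11/6 × 28.35 g/oz = 207.9 g
whole-barley flour: (1 tbsp + 2 tsp = 5/3 tbsp) × 11/6 ÷ 16 tbsp/cup × 120 g/cup ≈ 22.9 g
all-purpose flour: 1.25 cup × 11/6 × 125 g/cup ÷ 1000 g/kg ≈ 0.3 kg
chopped walnuts: (3 cup + 9 tbsp = 3.5625 cup) × 11/6 × 117 g/cup ≈ 764.2 g
pumpkin purée: (2 cup + 8 tbsp = 2.5 cup) × 11/6 × 244 g/cup ≈ 1118.3 g
buttermilk: 4/3 cup × 11/6 × 240 mL/cup ≈ 586.7 mL

cocoa powder: 207.9 g; whole-barley flour: 22.9 g; all-purpose flour: 0.3 kg; chopped walnuts: 764.2 g; pumpkin purée: 1118.3 g; buttermilk: 586.7 mL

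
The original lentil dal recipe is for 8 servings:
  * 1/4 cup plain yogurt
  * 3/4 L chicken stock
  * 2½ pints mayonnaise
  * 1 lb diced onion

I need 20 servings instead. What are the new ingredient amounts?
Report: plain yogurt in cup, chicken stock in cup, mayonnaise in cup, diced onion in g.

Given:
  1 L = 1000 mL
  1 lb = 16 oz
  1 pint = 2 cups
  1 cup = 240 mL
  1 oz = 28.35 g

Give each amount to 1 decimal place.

Scaling factor: 20/8 = 5/2 = 2.5.
plain yogurt: 0.25 cup × 5/2 ≈ 0.6 cup
chicken stock: 0.75 L × 5/2 × 1000 mL/L ÷ 240 mL/cup ≈ 7.8 cup
mayonnaise: 2.5 pint × 5/2 × 2 cup/pint = 12.5 cup
diced onion: 1 lb × 5/2 × 16 oz/lb × 28.35 g/oz = 1134.0 g

plain yogurt: 0.6 cup; chicken stock: 7.8 cup; mayonnaise: 12.5 cup; diced onion: 1134.0 g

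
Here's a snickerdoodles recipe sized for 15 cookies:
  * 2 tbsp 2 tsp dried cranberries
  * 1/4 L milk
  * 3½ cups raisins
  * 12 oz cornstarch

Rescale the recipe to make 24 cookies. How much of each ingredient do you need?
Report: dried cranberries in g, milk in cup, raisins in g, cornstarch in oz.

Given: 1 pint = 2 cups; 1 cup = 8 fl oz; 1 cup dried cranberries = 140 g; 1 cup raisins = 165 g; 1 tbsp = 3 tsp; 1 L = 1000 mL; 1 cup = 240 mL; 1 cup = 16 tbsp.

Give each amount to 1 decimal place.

dried cranberries: 37.3 g; milk: 1.7 cup; raisins: 924.0 g; cornstarch: 19.2 oz

Scaling factor: 24/15 = 8/5 = 1.6.
dried cranberries: (2 tbsp + 2 tsp = 8/3 tbsp) × 8/5 ÷ 16 tbsp/cup × 140 g/cup ≈ 37.3 g
milk: 0.25 L × 8/5 × 1000 mL/L ÷ 240 mL/cup ≈ 1.7 cup
raisins: 3.5 cup × 8/5 × 165 g/cup = 924.0 g
cornstarch: 12 oz × 8/5 = 19.2 oz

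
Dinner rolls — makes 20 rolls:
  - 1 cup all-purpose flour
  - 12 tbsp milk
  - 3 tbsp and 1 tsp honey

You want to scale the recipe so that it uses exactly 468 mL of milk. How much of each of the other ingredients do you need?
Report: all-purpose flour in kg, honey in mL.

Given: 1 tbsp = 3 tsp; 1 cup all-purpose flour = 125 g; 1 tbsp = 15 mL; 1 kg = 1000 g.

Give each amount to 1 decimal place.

all-purpose flour: 0.3 kg; honey: 130.0 mL

The original recipe has 180 mL of milk, so the scaling factor is 468 ÷ 180 = 13/5 = 2.6.
all-purpose flour: 1 cup × 13/5 × 125 g/cup ÷ 1000 g/kg ≈ 0.3 kg
honey: (3 tbsp + 1 tsp = 10/3 tbsp) × 13/5 × 15 mL/tbsp = 130.0 mL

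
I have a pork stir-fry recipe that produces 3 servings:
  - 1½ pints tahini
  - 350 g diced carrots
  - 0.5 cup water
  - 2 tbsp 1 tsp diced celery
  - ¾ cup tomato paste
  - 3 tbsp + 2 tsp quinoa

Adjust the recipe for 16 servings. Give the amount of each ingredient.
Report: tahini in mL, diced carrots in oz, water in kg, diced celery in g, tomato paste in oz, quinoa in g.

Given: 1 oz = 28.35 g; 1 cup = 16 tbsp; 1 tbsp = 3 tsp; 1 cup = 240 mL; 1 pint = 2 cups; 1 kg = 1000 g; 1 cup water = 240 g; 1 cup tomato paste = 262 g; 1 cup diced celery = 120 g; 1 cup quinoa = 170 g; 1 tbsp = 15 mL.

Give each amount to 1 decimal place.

tahini: 3840.0 mL; diced carrots: 65.8 oz; water: 0.6 kg; diced celery: 93.3 g; tomato paste: 37.0 oz; quinoa: 207.8 g

Scaling factor: 16/3.
tahini: 1.5 pint × 16/3 × 2 cup/pint × 240 mL/cup = 3840.0 mL
diced carrots: 350 g × 16/3 ÷ 28.35 g/oz ≈ 65.8 oz
water: 0.5 cup × 16/3 × 240 g/cup ÷ 1000 g/kg ≈ 0.6 kg
diced celery: (2 tbsp + 1 tsp = 7/3 tbsp) × 16/3 ÷ 16 tbsp/cup × 120 g/cup ≈ 93.3 g
tomato paste: 0.75 cup × 16/3 × 262 g/cup ÷ 28.35 g/oz ≈ 37.0 oz
quinoa: (3 tbsp + 2 tsp = 11/3 tbsp) × 16/3 ÷ 16 tbsp/cup × 170 g/cup ≈ 207.8 g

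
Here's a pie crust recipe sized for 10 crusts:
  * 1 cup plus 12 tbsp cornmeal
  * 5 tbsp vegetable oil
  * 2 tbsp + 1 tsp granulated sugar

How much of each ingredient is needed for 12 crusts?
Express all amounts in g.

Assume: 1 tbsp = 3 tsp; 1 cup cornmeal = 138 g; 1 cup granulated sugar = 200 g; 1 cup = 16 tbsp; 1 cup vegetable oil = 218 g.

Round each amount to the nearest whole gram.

Scaling factor: 12/10 = 6/5 = 1.2.
cornmeal: (1 cup + 12 tbsp = 1.75 cup) × 6/5 × 138 g/cup ≈ 290 g
vegetable oil: 5 tbsp × 6/5 ÷ 16 tbsp/cup × 218 g/cup ≈ 82 g
granulated sugar: (2 tbsp + 1 tsp = 7/3 tbsp) × 6/5 ÷ 16 tbsp/cup × 200 g/cup = 35 g

cornmeal: 290 g; vegetable oil: 82 g; granulated sugar: 35 g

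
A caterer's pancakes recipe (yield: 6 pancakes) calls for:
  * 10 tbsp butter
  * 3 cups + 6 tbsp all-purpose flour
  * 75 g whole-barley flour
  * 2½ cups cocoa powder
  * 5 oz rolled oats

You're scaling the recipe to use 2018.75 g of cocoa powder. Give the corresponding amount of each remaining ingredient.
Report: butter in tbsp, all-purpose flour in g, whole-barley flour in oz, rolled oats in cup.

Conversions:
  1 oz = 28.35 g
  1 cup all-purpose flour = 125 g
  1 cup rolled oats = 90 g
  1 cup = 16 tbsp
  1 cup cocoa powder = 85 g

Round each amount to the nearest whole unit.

butter: 95 tbsp; all-purpose flour: 4008 g; whole-barley flour: 25 oz; rolled oats: 15 cup

The original recipe has 212.5 g of cocoa powder, so the scaling factor is 2018.75 ÷ 212.5 = 19/2 = 9.5.
butter: 10 tbsp × 19/2 = 95 tbsp
all-purpose flour: (3 cup + 6 tbsp = 3.375 cup) × 19/2 × 125 g/cup ≈ 4008 g
whole-barley flour: 75 g × 19/2 ÷ 28.35 g/oz ≈ 25 oz
rolled oats: 5 oz × 19/2 × 28.35 g/oz ÷ 90 g/cup ≈ 15 cup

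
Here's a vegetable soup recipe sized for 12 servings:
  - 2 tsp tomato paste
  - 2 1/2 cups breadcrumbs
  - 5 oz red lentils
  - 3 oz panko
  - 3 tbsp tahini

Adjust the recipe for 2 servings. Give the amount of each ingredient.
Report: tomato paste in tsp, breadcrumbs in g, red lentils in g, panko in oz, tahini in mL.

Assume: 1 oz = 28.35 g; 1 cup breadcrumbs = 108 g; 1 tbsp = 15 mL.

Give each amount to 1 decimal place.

tomato paste: 0.3 tsp; breadcrumbs: 45.0 g; red lentils: 23.6 g; panko: 0.5 oz; tahini: 7.5 mL

Scaling factor: 2/12 = 1/6.
tomato paste: 2 tsp × 1/6 ≈ 0.3 tsp
breadcrumbs: 2.5 cup × 1/6 × 108 g/cup = 45.0 g
red lentils: 5 oz × 1/6 × 28.35 g/oz ≈ 23.6 g
panko: 3 oz × 1/6 = 0.5 oz
tahini: 3 tbsp × 1/6 × 15 mL/tbsp = 7.5 mL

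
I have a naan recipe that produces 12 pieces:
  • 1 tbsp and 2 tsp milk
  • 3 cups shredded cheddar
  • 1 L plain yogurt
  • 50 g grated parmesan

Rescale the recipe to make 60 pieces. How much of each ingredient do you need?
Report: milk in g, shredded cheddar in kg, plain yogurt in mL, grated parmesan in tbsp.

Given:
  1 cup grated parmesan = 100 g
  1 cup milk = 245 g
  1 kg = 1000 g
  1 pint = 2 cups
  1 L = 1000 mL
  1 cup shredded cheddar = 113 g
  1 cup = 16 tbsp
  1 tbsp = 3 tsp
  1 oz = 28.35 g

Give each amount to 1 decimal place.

Scaling factor: 60/12 = 5.
milk: (1 tbsp + 2 tsp = 5/3 tbsp) × 5 ÷ 16 tbsp/cup × 245 g/cup ≈ 127.6 g
shredded cheddar: 3 cup × 5 × 113 g/cup ÷ 1000 g/kg ≈ 1.7 kg
plain yogurt: 1 L × 5 × 1000 mL/L = 5000.0 mL
grated parmesan: 50 g × 5 ÷ 100 g/cup × 16 tbsp/cup = 40.0 tbsp

milk: 127.6 g; shredded cheddar: 1.7 kg; plain yogurt: 5000.0 mL; grated parmesan: 40.0 tbsp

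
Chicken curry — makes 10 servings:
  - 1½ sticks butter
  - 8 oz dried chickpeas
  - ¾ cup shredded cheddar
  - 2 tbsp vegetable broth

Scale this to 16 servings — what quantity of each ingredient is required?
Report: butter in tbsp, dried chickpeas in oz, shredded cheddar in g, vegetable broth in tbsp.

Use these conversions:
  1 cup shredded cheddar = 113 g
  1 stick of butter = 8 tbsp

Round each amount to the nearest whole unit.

Scaling factor: 16/10 = 8/5 = 1.6.
butter: 1.5 stick × 8/5 × 8 tbsp/stick ≈ 19 tbsp
dried chickpeas: 8 oz × 8/5 ≈ 13 oz
shredded cheddar: 0.75 cup × 8/5 × 113 g/cup ≈ 136 g
vegetable broth: 2 tbsp × 8/5 ≈ 3 tbsp

butter: 19 tbsp; dried chickpeas: 13 oz; shredded cheddar: 136 g; vegetable broth: 3 tbsp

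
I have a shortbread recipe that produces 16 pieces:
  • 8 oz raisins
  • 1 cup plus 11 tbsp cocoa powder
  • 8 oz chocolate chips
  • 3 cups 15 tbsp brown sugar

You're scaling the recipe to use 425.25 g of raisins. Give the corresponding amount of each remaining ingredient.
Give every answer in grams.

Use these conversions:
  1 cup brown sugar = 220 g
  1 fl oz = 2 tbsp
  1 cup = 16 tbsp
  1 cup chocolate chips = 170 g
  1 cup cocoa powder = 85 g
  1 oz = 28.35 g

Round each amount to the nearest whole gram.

cocoa powder: 269 g; chocolate chips: 425 g; brown sugar: 1624 g

The original recipe has 226.8 g of raisins, so the scaling factor is 425.25 ÷ 226.8 = 15/8 = 1.875.
cocoa powder: (1 cup + 11 tbsp = 1.6875 cup) × 15/8 × 85 g/cup ≈ 269 g
chocolate chips: 8 oz × 15/8 × 28.35 g/oz ≈ 425 g
brown sugar: (3 cup + 15 tbsp = 3.9375 cup) × 15/8 × 220 g/cup ≈ 1624 g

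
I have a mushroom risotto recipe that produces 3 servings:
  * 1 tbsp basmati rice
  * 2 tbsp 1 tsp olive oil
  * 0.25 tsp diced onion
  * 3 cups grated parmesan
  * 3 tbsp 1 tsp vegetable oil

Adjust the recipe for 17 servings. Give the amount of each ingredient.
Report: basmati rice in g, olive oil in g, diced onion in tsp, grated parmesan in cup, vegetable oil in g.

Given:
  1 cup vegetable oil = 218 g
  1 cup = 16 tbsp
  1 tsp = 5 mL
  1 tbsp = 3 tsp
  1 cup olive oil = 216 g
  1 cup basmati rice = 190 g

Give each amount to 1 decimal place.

Scaling factor: 17/3.
basmati rice: 1 tbsp × 17/3 ÷ 16 tbsp/cup × 190 g/cup ≈ 67.3 g
olive oil: (2 tbsp + 1 tsp = 7/3 tbsp) × 17/3 ÷ 16 tbsp/cup × 216 g/cup = 178.5 g
diced onion: 0.25 tsp × 17/3 ≈ 1.4 tsp
grated parmesan: 3 cup × 17/3 = 17.0 cup
vegetable oil: (3 tbsp + 1 tsp = 10/3 tbsp) × 17/3 ÷ 16 tbsp/cup × 218 g/cup ≈ 257.4 g

basmati rice: 67.3 g; olive oil: 178.5 g; diced onion: 1.4 tsp; grated parmesan: 17.0 cup; vegetable oil: 257.4 g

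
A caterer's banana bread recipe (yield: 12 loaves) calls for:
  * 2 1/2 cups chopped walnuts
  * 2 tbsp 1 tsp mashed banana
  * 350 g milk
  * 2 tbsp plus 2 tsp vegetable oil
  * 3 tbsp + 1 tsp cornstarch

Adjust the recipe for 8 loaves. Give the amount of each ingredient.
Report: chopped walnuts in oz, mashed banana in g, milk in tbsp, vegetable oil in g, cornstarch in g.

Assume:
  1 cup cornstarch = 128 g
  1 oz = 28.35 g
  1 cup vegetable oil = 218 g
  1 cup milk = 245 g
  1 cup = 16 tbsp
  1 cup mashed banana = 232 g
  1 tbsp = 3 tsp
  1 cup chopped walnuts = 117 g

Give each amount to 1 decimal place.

chopped walnuts: 6.9 oz; mashed banana: 22.6 g; milk: 15.2 tbsp; vegetable oil: 24.2 g; cornstarch: 17.8 g

Scaling factor: 8/12 = 2/3.
chopped walnuts: 2.5 cup × 2/3 × 117 g/cup ÷ 28.35 g/oz ≈ 6.9 oz
mashed banana: (2 tbsp + 1 tsp = 7/3 tbsp) × 2/3 ÷ 16 tbsp/cup × 232 g/cup ≈ 22.6 g
milk: 350 g × 2/3 ÷ 245 g/cup × 16 tbsp/cup ≈ 15.2 tbsp
vegetable oil: (2 tbsp + 2 tsp = 8/3 tbsp) × 2/3 ÷ 16 tbsp/cup × 218 g/cup ≈ 24.2 g
cornstarch: (3 tbsp + 1 tsp = 10/3 tbsp) × 2/3 ÷ 16 tbsp/cup × 128 g/cup ≈ 17.8 g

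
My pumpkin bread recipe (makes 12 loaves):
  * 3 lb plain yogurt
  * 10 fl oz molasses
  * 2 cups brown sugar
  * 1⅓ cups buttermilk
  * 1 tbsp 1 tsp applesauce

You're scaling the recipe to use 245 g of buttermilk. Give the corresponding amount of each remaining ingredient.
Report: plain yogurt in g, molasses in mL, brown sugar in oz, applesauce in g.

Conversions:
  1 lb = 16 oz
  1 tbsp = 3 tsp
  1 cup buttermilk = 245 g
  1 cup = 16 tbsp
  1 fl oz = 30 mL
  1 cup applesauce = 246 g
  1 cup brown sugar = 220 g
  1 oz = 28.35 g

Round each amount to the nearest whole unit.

The original recipe has 980/3 g of buttermilk, so the scaling factor is 245 ÷ 980/3 = 3/4 = 0.75.
plain yogurt: 3 lb × 3/4 × 16 oz/lb × 28.35 g/oz ≈ 1021 g
molasses: 10 fl oz × 3/4 × 30 mL/fl oz = 225 mL
brown sugar: 2 cup × 3/4 × 220 g/cup ÷ 28.35 g/oz ≈ 12 oz
applesauce: (1 tbsp + 1 tsp = 4/3 tbsp) × 3/4 ÷ 16 tbsp/cup × 246 g/cup ≈ 15 g

plain yogurt: 1021 g; molasses: 225 mL; brown sugar: 12 oz; applesauce: 15 g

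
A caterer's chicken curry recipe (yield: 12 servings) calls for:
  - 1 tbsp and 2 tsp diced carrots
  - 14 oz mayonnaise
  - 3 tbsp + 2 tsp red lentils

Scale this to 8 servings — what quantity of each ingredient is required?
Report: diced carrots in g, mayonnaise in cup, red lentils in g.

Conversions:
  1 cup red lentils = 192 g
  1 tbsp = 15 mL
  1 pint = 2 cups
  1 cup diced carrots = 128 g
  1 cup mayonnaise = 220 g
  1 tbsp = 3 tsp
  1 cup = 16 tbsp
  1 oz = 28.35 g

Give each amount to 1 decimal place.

Scaling factor: 8/12 = 2/3.
diced carrots: (1 tbsp + 2 tsp = 5/3 tbsp) × 2/3 ÷ 16 tbsp/cup × 128 g/cup ≈ 8.9 g
mayonnaise: 14 oz × 2/3 × 28.35 g/oz ÷ 220 g/cup ≈ 1.2 cup
red lentils: (3 tbsp + 2 tsp = 11/3 tbsp) × 2/3 ÷ 16 tbsp/cup × 192 g/cup ≈ 29.3 g

diced carrots: 8.9 g; mayonnaise: 1.2 cup; red lentils: 29.3 g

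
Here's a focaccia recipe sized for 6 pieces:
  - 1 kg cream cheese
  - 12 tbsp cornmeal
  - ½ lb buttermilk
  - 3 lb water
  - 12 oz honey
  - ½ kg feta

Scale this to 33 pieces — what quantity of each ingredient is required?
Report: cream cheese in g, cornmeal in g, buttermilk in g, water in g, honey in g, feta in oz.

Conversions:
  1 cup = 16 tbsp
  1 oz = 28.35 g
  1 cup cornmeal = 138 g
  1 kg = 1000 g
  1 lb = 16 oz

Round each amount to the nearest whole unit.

cream cheese: 5500 g; cornmeal: 569 g; buttermilk: 1247 g; water: 7484 g; honey: 1871 g; feta: 97 oz

Scaling factor: 33/6 = 11/2 = 5.5.
cream cheese: 1 kg × 11/2 × 1000 g/kg = 5500 g
cornmeal: 12 tbsp × 11/2 ÷ 16 tbsp/cup × 138 g/cup ≈ 569 g
buttermilk: 0.5 lb × 11/2 × 16 oz/lb × 28.35 g/oz ≈ 1247 g
water: 3 lb × 11/2 × 16 oz/lb × 28.35 g/oz ≈ 7484 g
honey: 12 oz × 11/2 × 28.35 g/oz ≈ 1871 g
feta: 0.5 kg × 11/2 × 1000 g/kg ÷ 28.35 g/oz ≈ 97 oz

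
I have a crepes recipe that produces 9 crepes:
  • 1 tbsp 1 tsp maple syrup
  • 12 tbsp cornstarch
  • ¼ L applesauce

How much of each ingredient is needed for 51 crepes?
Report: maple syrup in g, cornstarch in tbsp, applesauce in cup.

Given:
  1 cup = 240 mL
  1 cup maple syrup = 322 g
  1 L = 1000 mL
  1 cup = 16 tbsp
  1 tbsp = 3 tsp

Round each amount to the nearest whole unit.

maple syrup: 152 g; cornstarch: 68 tbsp; applesauce: 6 cup

Scaling factor: 51/9 = 17/3.
maple syrup: (1 tbsp + 1 tsp = 4/3 tbsp) × 17/3 ÷ 16 tbsp/cup × 322 g/cup ≈ 152 g
cornstarch: 12 tbsp × 17/3 = 68 tbsp
applesauce: 0.25 L × 17/3 × 1000 mL/L ÷ 240 mL/cup ≈ 6 cup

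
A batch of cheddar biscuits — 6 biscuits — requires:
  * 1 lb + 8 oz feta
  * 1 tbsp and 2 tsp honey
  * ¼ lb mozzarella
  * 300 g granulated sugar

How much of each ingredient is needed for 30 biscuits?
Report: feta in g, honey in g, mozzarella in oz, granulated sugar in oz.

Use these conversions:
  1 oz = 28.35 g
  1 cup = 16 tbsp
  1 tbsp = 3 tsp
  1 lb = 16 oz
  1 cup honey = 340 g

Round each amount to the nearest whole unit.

Scaling factor: 30/6 = 5.
feta: (1 lb + 8 oz = 1.5 lb) × 5 × 16 oz/lb × 28.35 g/oz = 3402 g
honey: (1 tbsp + 2 tsp = 5/3 tbsp) × 5 ÷ 16 tbsp/cup × 340 g/cup ≈ 177 g
mozzarella: 0.25 lb × 5 × 16 oz/lb = 20 oz
granulated sugar: 300 g × 5 ÷ 28.35 g/oz ≈ 53 oz

feta: 3402 g; honey: 177 g; mozzarella: 20 oz; granulated sugar: 53 oz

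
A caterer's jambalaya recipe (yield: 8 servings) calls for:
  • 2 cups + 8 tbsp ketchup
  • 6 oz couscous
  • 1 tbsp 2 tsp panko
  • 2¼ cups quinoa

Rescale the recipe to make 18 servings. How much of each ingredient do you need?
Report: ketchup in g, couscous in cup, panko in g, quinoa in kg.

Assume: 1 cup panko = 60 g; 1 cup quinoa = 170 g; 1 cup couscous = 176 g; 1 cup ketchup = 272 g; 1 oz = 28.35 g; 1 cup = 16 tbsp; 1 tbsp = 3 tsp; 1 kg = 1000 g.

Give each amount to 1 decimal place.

Scaling factor: 18/8 = 9/4 = 2.25.
ketchup: (2 cup + 8 tbsp = 2.5 cup) × 9/4 × 272 g/cup = 1530.0 g
couscous: 6 oz × 9/4 × 28.35 g/oz ÷ 176 g/cup ≈ 2.2 cup
panko: (1 tbsp + 2 tsp = 5/3 tbsp) × 9/4 ÷ 16 tbsp/cup × 60 g/cup ≈ 14.1 g
quinoa: 2.25 cup × 9/4 × 170 g/cup ÷ 1000 g/kg ≈ 0.9 kg

ketchup: 1530.0 g; couscous: 2.2 cup; panko: 14.1 g; quinoa: 0.9 kg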